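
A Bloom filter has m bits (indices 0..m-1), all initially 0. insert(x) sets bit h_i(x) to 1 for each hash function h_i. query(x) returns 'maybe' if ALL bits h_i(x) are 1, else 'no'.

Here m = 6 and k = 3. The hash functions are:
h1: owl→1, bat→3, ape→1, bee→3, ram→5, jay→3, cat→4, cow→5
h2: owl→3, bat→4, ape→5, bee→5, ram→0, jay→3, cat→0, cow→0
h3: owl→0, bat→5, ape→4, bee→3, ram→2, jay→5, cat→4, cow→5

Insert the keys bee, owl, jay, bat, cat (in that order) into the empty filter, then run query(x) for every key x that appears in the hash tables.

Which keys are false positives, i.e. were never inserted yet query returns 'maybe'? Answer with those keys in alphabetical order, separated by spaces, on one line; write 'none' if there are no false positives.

Answer: ape cow

Derivation:
Start: bits=000000
After insert 'bee': sets bits 3 5 -> bits=000101
After insert 'owl': sets bits 0 1 3 -> bits=110101
After insert 'jay': sets bits 3 5 -> bits=110101
After insert 'bat': sets bits 3 4 5 -> bits=110111
After insert 'cat': sets bits 0 4 -> bits=110111
Not inserted: ape cow ram — query each against bits=110111:
query ape: checks bit1=1, bit4=1, bit5=1 (all 1) -> maybe => FALSE POSITIVE
query cow: checks bit0=1, bit5=1 (all 1) -> maybe => FALSE POSITIVE
query ram: checks bit0=1, bit2=0, bit5=1 (has a 0) -> no => not a false positive
False positives (alphabetical): ape cow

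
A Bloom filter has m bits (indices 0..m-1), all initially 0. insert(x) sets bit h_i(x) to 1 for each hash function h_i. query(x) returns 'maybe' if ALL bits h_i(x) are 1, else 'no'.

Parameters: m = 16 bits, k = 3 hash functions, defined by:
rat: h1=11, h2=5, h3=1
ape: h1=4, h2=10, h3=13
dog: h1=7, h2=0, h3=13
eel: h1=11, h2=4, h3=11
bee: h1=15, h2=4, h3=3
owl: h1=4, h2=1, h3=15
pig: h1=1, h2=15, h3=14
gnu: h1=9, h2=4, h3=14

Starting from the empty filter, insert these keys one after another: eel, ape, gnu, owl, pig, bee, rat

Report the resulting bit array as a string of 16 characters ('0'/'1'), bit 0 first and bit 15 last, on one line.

Start: bits=0000000000000000
After insert 'eel': sets bits 4 11 -> bits=0000100000010000
After insert 'ape': sets bits 4 10 13 -> bits=0000100000110100
After insert 'gnu': sets bits 4 9 14 -> bits=0000100001110110
After insert 'owl': sets bits 1 4 15 -> bits=0100100001110111
After insert 'pig': sets bits 1 14 15 -> bits=0100100001110111
After insert 'bee': sets bits 3 4 15 -> bits=0101100001110111
After insert 'rat': sets bits 1 5 11 -> bits=0101110001110111

Answer: 0101110001110111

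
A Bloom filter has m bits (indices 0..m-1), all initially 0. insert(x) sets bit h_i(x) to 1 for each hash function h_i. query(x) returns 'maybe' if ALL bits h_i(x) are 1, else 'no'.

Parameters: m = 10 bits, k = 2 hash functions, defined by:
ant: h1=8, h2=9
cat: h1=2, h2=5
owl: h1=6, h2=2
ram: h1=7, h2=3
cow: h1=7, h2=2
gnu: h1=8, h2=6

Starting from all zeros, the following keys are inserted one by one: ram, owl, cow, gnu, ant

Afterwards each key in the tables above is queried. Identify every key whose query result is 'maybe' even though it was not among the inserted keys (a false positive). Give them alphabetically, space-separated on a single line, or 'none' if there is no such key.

Answer: none

Derivation:
Start: bits=0000000000
After insert 'ram': sets bits 3 7 -> bits=0001000100
After insert 'owl': sets bits 2 6 -> bits=0011001100
After insert 'cow': sets bits 2 7 -> bits=0011001100
After insert 'gnu': sets bits 6 8 -> bits=0011001110
After insert 'ant': sets bits 8 9 -> bits=0011001111
Not inserted: cat — query each against bits=0011001111:
query cat: checks bit2=1, bit5=0 (has a 0) -> no => not a false positive
False positives (alphabetical): none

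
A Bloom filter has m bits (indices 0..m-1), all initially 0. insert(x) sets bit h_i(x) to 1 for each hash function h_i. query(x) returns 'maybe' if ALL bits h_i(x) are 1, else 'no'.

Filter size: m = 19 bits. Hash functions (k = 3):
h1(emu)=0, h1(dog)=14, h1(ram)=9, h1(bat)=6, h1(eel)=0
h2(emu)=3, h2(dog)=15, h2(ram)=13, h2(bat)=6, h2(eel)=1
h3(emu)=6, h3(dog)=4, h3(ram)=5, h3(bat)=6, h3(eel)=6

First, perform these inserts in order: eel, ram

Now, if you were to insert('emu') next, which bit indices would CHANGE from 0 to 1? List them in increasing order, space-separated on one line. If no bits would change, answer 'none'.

Answer: 3

Derivation:
Start: bits=0000000000000000000
After insert 'eel': sets bits 0 1 6 -> bits=1100001000000000000
After insert 'ram': sets bits 5 9 13 -> bits=1100011001000100000
insert 'emu' would touch bits 0 3 6; currently bit0=1, bit3=0, bit6=1
Bits that are 0 among those (would change 0->1): 3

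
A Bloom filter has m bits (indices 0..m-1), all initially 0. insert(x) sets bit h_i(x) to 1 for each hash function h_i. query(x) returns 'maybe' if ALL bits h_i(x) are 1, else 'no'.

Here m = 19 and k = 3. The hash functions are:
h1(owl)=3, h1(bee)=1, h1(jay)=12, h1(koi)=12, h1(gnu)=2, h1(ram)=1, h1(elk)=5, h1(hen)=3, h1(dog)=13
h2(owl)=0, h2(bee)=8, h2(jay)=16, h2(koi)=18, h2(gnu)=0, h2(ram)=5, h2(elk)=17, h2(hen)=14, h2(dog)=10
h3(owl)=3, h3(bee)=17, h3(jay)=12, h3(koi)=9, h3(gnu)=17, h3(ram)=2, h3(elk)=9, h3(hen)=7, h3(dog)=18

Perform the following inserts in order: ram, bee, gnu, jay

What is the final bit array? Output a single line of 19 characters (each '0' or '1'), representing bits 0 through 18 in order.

Answer: 1110010010001000110

Derivation:
Start: bits=0000000000000000000
After insert 'ram': sets bits 1 2 5 -> bits=0110010000000000000
After insert 'bee': sets bits 1 8 17 -> bits=0110010010000000010
After insert 'gnu': sets bits 0 2 17 -> bits=1110010010000000010
After insert 'jay': sets bits 12 16 -> bits=1110010010001000110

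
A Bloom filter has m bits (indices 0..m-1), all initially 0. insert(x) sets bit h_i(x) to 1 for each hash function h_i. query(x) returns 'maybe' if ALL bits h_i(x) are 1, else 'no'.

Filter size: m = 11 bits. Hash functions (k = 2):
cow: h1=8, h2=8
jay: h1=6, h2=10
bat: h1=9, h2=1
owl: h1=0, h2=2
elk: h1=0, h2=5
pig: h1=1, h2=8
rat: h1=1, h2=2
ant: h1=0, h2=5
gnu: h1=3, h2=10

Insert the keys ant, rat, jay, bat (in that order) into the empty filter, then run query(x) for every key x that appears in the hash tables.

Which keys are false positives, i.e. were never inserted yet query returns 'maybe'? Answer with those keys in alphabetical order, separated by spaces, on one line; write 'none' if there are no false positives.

Start: bits=00000000000
After insert 'ant': sets bits 0 5 -> bits=10000100000
After insert 'rat': sets bits 1 2 -> bits=11100100000
After insert 'jay': sets bits 6 10 -> bits=11100110001
After insert 'bat': sets bits 1 9 -> bits=11100110011
Not inserted: cow elk gnu owl pig — query each against bits=11100110011:
query cow: checks bit8=0 (has a 0) -> no => not a false positive
query elk: checks bit0=1, bit5=1 (all 1) -> maybe => FALSE POSITIVE
query gnu: checks bit3=0, bit10=1 (has a 0) -> no => not a false positive
query owl: checks bit0=1, bit2=1 (all 1) -> maybe => FALSE POSITIVE
query pig: checks bit1=1, bit8=0 (has a 0) -> no => not a false positive
False positives (alphabetical): elk owl

Answer: elk owl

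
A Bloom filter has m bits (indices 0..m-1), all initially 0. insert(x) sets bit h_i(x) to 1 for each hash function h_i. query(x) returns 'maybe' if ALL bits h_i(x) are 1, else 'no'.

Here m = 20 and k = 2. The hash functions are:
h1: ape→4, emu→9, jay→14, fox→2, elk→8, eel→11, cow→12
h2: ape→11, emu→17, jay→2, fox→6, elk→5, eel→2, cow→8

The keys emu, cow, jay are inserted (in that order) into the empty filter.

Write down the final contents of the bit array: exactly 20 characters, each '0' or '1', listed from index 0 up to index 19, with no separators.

Start: bits=00000000000000000000
After insert 'emu': sets bits 9 17 -> bits=00000000010000000100
After insert 'cow': sets bits 8 12 -> bits=00000000110010000100
After insert 'jay': sets bits 2 14 -> bits=00100000110010100100

Answer: 00100000110010100100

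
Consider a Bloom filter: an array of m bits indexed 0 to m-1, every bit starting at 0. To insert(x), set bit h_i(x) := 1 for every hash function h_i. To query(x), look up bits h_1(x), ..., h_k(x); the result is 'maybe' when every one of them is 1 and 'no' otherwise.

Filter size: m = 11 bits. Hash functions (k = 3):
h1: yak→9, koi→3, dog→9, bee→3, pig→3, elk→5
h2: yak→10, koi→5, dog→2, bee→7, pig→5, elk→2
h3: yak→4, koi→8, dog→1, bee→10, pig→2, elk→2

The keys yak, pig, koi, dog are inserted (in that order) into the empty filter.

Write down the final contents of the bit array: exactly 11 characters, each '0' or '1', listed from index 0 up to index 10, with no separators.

Answer: 01111100111

Derivation:
Start: bits=00000000000
After insert 'yak': sets bits 4 9 10 -> bits=00001000011
After insert 'pig': sets bits 2 3 5 -> bits=00111100011
After insert 'koi': sets bits 3 5 8 -> bits=00111100111
After insert 'dog': sets bits 1 2 9 -> bits=01111100111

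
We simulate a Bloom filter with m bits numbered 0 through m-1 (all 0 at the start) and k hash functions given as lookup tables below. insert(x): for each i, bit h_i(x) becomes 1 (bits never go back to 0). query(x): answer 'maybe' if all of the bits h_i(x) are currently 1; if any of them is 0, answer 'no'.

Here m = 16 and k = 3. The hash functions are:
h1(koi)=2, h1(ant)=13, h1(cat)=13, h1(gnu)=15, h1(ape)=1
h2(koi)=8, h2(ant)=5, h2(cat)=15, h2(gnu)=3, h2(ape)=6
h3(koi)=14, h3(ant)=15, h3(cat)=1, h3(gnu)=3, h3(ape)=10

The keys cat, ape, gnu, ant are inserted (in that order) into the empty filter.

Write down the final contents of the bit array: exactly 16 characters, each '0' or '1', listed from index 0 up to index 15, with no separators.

Start: bits=0000000000000000
After insert 'cat': sets bits 1 13 15 -> bits=0100000000000101
After insert 'ape': sets bits 1 6 10 -> bits=0100001000100101
After insert 'gnu': sets bits 3 15 -> bits=0101001000100101
After insert 'ant': sets bits 5 13 15 -> bits=0101011000100101

Answer: 0101011000100101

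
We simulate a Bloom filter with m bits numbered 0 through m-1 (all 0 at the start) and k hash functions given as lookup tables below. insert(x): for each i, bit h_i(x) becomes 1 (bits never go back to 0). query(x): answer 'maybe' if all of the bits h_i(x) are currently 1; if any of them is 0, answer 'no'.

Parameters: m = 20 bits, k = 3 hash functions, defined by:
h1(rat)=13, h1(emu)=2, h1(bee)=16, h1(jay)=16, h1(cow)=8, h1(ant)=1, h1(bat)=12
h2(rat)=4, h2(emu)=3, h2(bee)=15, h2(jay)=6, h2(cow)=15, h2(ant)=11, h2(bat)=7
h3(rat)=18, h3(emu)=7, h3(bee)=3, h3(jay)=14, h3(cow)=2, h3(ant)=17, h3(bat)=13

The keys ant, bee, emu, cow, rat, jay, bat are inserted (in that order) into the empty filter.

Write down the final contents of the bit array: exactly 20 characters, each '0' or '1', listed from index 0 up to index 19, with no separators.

Answer: 01111011100111111110

Derivation:
Start: bits=00000000000000000000
After insert 'ant': sets bits 1 11 17 -> bits=01000000000100000100
After insert 'bee': sets bits 3 15 16 -> bits=01010000000100011100
After insert 'emu': sets bits 2 3 7 -> bits=01110001000100011100
After insert 'cow': sets bits 2 8 15 -> bits=01110001100100011100
After insert 'rat': sets bits 4 13 18 -> bits=01111001100101011110
After insert 'jay': sets bits 6 14 16 -> bits=01111011100101111110
After insert 'bat': sets bits 7 12 13 -> bits=01111011100111111110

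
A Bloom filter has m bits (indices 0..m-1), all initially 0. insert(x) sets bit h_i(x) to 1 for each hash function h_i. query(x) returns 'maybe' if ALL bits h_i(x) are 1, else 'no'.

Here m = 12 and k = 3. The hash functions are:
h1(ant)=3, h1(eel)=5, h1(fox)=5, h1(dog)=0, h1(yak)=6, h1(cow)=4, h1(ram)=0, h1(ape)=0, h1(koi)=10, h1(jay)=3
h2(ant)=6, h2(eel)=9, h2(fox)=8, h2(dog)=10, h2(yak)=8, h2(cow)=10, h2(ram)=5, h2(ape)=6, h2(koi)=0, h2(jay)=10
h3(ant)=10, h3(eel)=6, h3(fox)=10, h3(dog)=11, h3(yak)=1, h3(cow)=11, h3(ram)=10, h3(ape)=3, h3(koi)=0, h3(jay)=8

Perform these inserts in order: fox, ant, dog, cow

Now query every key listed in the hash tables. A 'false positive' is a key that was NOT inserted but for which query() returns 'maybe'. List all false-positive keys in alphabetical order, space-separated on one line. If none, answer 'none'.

Start: bits=000000000000
After insert 'fox': sets bits 5 8 10 -> bits=000001001010
After insert 'ant': sets bits 3 6 10 -> bits=000101101010
After insert 'dog': sets bits 0 10 11 -> bits=100101101011
After insert 'cow': sets bits 4 10 11 -> bits=100111101011
Not inserted: ape eel jay koi ram yak — query each against bits=100111101011:
query ape: checks bit0=1, bit3=1, bit6=1 (all 1) -> maybe => FALSE POSITIVE
query eel: checks bit5=1, bit6=1, bit9=0 (has a 0) -> no => not a false positive
query jay: checks bit3=1, bit8=1, bit10=1 (all 1) -> maybe => FALSE POSITIVE
query koi: checks bit0=1, bit10=1 (all 1) -> maybe => FALSE POSITIVE
query ram: checks bit0=1, bit5=1, bit10=1 (all 1) -> maybe => FALSE POSITIVE
query yak: checks bit1=0, bit6=1, bit8=1 (has a 0) -> no => not a false positive
False positives (alphabetical): ape jay koi ram

Answer: ape jay koi ram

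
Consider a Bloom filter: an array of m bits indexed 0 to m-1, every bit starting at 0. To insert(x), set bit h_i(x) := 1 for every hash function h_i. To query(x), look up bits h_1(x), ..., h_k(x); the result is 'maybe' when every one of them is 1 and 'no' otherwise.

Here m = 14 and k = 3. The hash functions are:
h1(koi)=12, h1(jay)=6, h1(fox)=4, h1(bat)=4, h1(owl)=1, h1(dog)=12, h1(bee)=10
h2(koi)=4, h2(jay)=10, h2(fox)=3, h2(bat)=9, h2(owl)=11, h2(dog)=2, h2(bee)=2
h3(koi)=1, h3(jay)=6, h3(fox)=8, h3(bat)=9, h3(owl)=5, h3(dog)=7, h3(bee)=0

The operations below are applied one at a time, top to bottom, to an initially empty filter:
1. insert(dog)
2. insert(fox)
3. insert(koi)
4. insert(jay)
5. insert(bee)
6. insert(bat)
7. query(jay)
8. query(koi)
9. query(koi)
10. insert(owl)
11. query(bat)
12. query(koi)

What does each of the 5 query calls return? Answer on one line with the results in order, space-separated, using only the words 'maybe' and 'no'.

Start: bits=00000000000000
Op 1: insert dog -> sets bits 2 7 12 -> bits=00100001000010
Op 2: insert fox -> sets bits 3 4 8 -> bits=00111001100010
Op 3: insert koi -> sets bits 1 4 12 -> bits=01111001100010
Op 4: insert jay -> sets bits 6 10 -> bits=01111011101010
Op 5: insert bee -> sets bits 0 2 10 -> bits=11111011101010
Op 6: insert bat -> sets bits 4 9 -> bits=11111011111010
Op 7: query jay -> checks bit6=1, bit10=1 (all 1) -> maybe
Op 8: query koi -> checks bit1=1, bit4=1, bit12=1 (all 1) -> maybe
Op 9: query koi -> checks bit1=1, bit4=1, bit12=1 (all 1) -> maybe
Op 10: insert owl -> sets bits 1 5 11 -> bits=11111111111110
Op 11: query bat -> checks bit4=1, bit9=1 (all 1) -> maybe
Op 12: query koi -> checks bit1=1, bit4=1, bit12=1 (all 1) -> maybe
Query results in order: maybe maybe maybe maybe maybe

Answer: maybe maybe maybe maybe maybe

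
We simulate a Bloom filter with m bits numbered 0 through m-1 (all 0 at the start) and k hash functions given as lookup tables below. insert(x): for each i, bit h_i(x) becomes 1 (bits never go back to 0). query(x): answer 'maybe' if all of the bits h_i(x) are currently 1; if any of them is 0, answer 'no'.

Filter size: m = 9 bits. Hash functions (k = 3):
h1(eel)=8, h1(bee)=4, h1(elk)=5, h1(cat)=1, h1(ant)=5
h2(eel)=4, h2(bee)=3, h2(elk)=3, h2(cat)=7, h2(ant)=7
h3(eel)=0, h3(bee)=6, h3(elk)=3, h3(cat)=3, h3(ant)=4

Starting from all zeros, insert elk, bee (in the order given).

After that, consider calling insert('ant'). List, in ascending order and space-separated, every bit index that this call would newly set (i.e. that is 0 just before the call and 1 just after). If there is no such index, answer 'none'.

Start: bits=000000000
After insert 'elk': sets bits 3 5 -> bits=000101000
After insert 'bee': sets bits 3 4 6 -> bits=000111100
insert 'ant' would touch bits 4 5 7; currently bit4=1, bit5=1, bit7=0
Bits that are 0 among those (would change 0->1): 7

Answer: 7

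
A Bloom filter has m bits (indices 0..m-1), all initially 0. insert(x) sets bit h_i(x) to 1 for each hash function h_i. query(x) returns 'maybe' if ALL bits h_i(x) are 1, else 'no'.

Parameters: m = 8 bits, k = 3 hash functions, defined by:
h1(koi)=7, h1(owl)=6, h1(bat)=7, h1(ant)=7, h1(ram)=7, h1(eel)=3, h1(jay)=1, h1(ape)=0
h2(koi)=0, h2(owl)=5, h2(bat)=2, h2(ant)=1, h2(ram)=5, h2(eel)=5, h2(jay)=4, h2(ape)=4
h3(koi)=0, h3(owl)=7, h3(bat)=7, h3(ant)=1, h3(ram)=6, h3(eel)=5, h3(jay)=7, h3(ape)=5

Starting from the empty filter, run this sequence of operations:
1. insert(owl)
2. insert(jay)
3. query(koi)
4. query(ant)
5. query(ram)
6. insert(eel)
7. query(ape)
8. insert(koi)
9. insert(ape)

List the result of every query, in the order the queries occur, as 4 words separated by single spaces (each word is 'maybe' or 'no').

Start: bits=00000000
Op 1: insert owl -> sets bits 5 6 7 -> bits=00000111
Op 2: insert jay -> sets bits 1 4 7 -> bits=01001111
Op 3: query koi -> checks bit0=0, bit7=1 (has a 0) -> no
Op 4: query ant -> checks bit1=1, bit7=1 (all 1) -> maybe
Op 5: query ram -> checks bit5=1, bit6=1, bit7=1 (all 1) -> maybe
Op 6: insert eel -> sets bits 3 5 -> bits=01011111
Op 7: query ape -> checks bit0=0, bit4=1, bit5=1 (has a 0) -> no
Op 8: insert koi -> sets bits 0 7 -> bits=11011111
Op 9: insert ape -> sets bits 0 4 5 -> bits=11011111
Query results in order: no maybe maybe no

Answer: no maybe maybe no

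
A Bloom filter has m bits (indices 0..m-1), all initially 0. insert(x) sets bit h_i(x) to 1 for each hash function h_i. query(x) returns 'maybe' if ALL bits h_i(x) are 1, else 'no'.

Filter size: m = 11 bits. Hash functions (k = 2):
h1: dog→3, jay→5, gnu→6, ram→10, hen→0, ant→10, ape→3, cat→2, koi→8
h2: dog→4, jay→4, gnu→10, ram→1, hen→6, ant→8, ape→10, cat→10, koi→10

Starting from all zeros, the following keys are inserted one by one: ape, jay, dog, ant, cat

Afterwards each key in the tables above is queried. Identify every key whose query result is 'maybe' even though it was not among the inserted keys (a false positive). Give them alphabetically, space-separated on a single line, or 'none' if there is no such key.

Answer: koi

Derivation:
Start: bits=00000000000
After insert 'ape': sets bits 3 10 -> bits=00010000001
After insert 'jay': sets bits 4 5 -> bits=00011100001
After insert 'dog': sets bits 3 4 -> bits=00011100001
After insert 'ant': sets bits 8 10 -> bits=00011100101
After insert 'cat': sets bits 2 10 -> bits=00111100101
Not inserted: gnu hen koi ram — query each against bits=00111100101:
query gnu: checks bit6=0, bit10=1 (has a 0) -> no => not a false positive
query hen: checks bit0=0, bit6=0 (has a 0) -> no => not a false positive
query koi: checks bit8=1, bit10=1 (all 1) -> maybe => FALSE POSITIVE
query ram: checks bit1=0, bit10=1 (has a 0) -> no => not a false positive
False positives (alphabetical): koi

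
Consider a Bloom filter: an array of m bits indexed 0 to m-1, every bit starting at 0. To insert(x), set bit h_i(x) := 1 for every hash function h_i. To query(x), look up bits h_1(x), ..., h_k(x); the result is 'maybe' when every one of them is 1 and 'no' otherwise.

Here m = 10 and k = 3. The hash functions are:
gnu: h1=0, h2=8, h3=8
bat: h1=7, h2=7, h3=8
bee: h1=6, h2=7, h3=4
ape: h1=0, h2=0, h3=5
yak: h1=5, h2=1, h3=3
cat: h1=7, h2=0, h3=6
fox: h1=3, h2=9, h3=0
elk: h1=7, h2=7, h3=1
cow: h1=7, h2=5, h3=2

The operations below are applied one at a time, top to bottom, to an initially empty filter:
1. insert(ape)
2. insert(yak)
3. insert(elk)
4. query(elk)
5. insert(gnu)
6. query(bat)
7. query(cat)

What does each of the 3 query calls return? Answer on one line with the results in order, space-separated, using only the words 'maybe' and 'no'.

Start: bits=0000000000
Op 1: insert ape -> sets bits 0 5 -> bits=1000010000
Op 2: insert yak -> sets bits 1 3 5 -> bits=1101010000
Op 3: insert elk -> sets bits 1 7 -> bits=1101010100
Op 4: query elk -> checks bit1=1, bit7=1 (all 1) -> maybe
Op 5: insert gnu -> sets bits 0 8 -> bits=1101010110
Op 6: query bat -> checks bit7=1, bit8=1 (all 1) -> maybe
Op 7: query cat -> checks bit0=1, bit6=0, bit7=1 (has a 0) -> no
Query results in order: maybe maybe no

Answer: maybe maybe no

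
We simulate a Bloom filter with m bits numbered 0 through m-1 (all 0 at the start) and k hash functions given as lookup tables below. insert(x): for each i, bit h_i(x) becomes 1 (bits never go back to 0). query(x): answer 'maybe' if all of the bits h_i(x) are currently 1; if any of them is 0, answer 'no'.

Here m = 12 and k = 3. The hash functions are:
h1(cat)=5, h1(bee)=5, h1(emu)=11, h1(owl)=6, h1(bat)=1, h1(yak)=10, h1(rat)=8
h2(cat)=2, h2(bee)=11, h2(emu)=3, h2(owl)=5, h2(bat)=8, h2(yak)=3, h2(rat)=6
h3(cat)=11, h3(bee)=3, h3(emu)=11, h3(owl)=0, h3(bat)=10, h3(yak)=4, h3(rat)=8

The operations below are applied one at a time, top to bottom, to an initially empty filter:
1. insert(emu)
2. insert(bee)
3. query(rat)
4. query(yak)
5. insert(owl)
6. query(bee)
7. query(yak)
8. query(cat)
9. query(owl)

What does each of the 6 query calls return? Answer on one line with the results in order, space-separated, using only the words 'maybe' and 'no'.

Start: bits=000000000000
Op 1: insert emu -> sets bits 3 11 -> bits=000100000001
Op 2: insert bee -> sets bits 3 5 11 -> bits=000101000001
Op 3: query rat -> checks bit6=0, bit8=0 (has a 0) -> no
Op 4: query yak -> checks bit3=1, bit4=0, bit10=0 (has a 0) -> no
Op 5: insert owl -> sets bits 0 5 6 -> bits=100101100001
Op 6: query bee -> checks bit3=1, bit5=1, bit11=1 (all 1) -> maybe
Op 7: query yak -> checks bit3=1, bit4=0, bit10=0 (has a 0) -> no
Op 8: query cat -> checks bit2=0, bit5=1, bit11=1 (has a 0) -> no
Op 9: query owl -> checks bit0=1, bit5=1, bit6=1 (all 1) -> maybe
Query results in order: no no maybe no no maybe

Answer: no no maybe no no maybe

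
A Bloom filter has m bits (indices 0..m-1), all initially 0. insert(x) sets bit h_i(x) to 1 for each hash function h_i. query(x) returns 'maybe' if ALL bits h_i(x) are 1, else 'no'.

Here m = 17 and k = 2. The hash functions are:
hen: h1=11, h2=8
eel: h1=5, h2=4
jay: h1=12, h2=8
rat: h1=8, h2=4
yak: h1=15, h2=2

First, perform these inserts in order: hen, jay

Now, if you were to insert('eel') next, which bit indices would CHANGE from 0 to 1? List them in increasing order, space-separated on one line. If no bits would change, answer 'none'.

Answer: 4 5

Derivation:
Start: bits=00000000000000000
After insert 'hen': sets bits 8 11 -> bits=00000000100100000
After insert 'jay': sets bits 8 12 -> bits=00000000100110000
insert 'eel' would touch bits 4 5; currently bit4=0, bit5=0
Bits that are 0 among those (would change 0->1): 4 5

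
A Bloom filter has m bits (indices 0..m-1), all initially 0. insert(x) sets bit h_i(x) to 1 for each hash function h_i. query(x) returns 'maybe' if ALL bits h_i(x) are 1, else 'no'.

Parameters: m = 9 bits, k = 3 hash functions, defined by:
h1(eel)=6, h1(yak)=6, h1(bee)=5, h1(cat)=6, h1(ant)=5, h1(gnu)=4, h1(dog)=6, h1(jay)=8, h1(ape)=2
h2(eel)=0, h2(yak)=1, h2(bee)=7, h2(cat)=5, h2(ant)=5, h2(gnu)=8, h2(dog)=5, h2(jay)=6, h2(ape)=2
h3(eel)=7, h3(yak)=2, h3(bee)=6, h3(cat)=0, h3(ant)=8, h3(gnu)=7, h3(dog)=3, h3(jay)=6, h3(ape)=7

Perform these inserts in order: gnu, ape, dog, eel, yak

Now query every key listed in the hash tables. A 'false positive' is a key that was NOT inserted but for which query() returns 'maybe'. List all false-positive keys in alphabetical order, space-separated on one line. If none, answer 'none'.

Answer: ant bee cat jay

Derivation:
Start: bits=000000000
After insert 'gnu': sets bits 4 7 8 -> bits=000010011
After insert 'ape': sets bits 2 7 -> bits=001010011
After insert 'dog': sets bits 3 5 6 -> bits=001111111
After insert 'eel': sets bits 0 6 7 -> bits=101111111
After insert 'yak': sets bits 1 2 6 -> bits=111111111
Not inserted: ant bee cat jay — query each against bits=111111111:
query ant: checks bit5=1, bit8=1 (all 1) -> maybe => FALSE POSITIVE
query bee: checks bit5=1, bit6=1, bit7=1 (all 1) -> maybe => FALSE POSITIVE
query cat: checks bit0=1, bit5=1, bit6=1 (all 1) -> maybe => FALSE POSITIVE
query jay: checks bit6=1, bit8=1 (all 1) -> maybe => FALSE POSITIVE
False positives (alphabetical): ant bee cat jay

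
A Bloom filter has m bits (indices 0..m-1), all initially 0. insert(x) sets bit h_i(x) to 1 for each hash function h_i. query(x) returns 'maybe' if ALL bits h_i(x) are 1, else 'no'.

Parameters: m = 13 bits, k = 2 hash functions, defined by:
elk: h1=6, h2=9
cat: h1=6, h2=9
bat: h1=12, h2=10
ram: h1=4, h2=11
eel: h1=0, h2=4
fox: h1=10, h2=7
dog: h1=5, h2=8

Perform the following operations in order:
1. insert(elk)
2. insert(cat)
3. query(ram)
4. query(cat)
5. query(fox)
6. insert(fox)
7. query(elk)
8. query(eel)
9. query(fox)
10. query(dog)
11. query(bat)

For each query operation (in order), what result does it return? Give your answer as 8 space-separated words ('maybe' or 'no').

Answer: no maybe no maybe no maybe no no

Derivation:
Start: bits=0000000000000
Op 1: insert elk -> sets bits 6 9 -> bits=0000001001000
Op 2: insert cat -> sets bits 6 9 -> bits=0000001001000
Op 3: query ram -> checks bit4=0, bit11=0 (has a 0) -> no
Op 4: query cat -> checks bit6=1, bit9=1 (all 1) -> maybe
Op 5: query fox -> checks bit7=0, bit10=0 (has a 0) -> no
Op 6: insert fox -> sets bits 7 10 -> bits=0000001101100
Op 7: query elk -> checks bit6=1, bit9=1 (all 1) -> maybe
Op 8: query eel -> checks bit0=0, bit4=0 (has a 0) -> no
Op 9: query fox -> checks bit7=1, bit10=1 (all 1) -> maybe
Op 10: query dog -> checks bit5=0, bit8=0 (has a 0) -> no
Op 11: query bat -> checks bit10=1, bit12=0 (has a 0) -> no
Query results in order: no maybe no maybe no maybe no no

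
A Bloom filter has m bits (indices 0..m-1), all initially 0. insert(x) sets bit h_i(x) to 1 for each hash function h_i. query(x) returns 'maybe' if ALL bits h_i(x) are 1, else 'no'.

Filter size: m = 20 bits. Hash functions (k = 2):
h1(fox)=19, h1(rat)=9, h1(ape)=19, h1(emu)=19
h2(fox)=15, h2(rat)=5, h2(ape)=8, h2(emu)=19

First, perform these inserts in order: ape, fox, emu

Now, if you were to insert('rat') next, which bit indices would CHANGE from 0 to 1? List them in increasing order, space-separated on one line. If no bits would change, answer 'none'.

Start: bits=00000000000000000000
After insert 'ape': sets bits 8 19 -> bits=00000000100000000001
After insert 'fox': sets bits 15 19 -> bits=00000000100000010001
After insert 'emu': sets bits 19 -> bits=00000000100000010001
insert 'rat' would touch bits 5 9; currently bit5=0, bit9=0
Bits that are 0 among those (would change 0->1): 5 9

Answer: 5 9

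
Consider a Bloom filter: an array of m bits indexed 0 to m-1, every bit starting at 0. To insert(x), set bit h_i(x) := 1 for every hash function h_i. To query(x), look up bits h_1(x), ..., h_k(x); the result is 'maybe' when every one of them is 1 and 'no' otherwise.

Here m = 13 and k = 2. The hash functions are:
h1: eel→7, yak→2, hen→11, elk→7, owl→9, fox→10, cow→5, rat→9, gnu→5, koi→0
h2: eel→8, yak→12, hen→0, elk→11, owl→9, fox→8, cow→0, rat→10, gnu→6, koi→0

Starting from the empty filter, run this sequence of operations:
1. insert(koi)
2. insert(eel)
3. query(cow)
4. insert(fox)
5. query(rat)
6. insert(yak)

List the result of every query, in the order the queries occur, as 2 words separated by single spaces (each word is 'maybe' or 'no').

Answer: no no

Derivation:
Start: bits=0000000000000
Op 1: insert koi -> sets bits 0 -> bits=1000000000000
Op 2: insert eel -> sets bits 7 8 -> bits=1000000110000
Op 3: query cow -> checks bit0=1, bit5=0 (has a 0) -> no
Op 4: insert fox -> sets bits 8 10 -> bits=1000000110100
Op 5: query rat -> checks bit9=0, bit10=1 (has a 0) -> no
Op 6: insert yak -> sets bits 2 12 -> bits=1010000110101
Query results in order: no no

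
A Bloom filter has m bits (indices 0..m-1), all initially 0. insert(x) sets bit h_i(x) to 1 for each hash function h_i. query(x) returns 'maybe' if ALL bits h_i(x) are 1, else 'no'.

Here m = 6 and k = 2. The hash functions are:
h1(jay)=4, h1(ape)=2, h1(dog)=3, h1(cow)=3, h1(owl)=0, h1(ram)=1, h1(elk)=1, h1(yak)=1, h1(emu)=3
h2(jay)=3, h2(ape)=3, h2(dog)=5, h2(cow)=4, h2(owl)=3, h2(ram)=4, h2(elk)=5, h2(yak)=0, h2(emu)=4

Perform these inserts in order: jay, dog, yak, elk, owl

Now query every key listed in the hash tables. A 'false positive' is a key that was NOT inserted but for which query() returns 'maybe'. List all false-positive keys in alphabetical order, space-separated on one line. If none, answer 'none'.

Answer: cow emu ram

Derivation:
Start: bits=000000
After insert 'jay': sets bits 3 4 -> bits=000110
After insert 'dog': sets bits 3 5 -> bits=000111
After insert 'yak': sets bits 0 1 -> bits=110111
After insert 'elk': sets bits 1 5 -> bits=110111
After insert 'owl': sets bits 0 3 -> bits=110111
Not inserted: ape cow emu ram — query each against bits=110111:
query ape: checks bit2=0, bit3=1 (has a 0) -> no => not a false positive
query cow: checks bit3=1, bit4=1 (all 1) -> maybe => FALSE POSITIVE
query emu: checks bit3=1, bit4=1 (all 1) -> maybe => FALSE POSITIVE
query ram: checks bit1=1, bit4=1 (all 1) -> maybe => FALSE POSITIVE
False positives (alphabetical): cow emu ram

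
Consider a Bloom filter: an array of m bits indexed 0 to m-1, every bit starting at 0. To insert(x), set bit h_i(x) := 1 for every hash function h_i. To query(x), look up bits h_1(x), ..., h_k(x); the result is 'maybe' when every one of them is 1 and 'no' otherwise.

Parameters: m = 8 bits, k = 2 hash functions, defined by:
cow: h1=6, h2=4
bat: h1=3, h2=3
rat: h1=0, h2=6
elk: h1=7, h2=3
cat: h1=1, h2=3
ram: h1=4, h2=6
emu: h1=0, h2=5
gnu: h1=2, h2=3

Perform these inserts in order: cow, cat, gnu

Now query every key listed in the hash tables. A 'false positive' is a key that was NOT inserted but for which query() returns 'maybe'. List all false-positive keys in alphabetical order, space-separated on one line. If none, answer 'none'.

Start: bits=00000000
After insert 'cow': sets bits 4 6 -> bits=00001010
After insert 'cat': sets bits 1 3 -> bits=01011010
After insert 'gnu': sets bits 2 3 -> bits=01111010
Not inserted: bat elk emu ram rat — query each against bits=01111010:
query bat: checks bit3=1 (all 1) -> maybe => FALSE POSITIVE
query elk: checks bit3=1, bit7=0 (has a 0) -> no => not a false positive
query emu: checks bit0=0, bit5=0 (has a 0) -> no => not a false positive
query ram: checks bit4=1, bit6=1 (all 1) -> maybe => FALSE POSITIVE
query rat: checks bit0=0, bit6=1 (has a 0) -> no => not a false positive
False positives (alphabetical): bat ram

Answer: bat ram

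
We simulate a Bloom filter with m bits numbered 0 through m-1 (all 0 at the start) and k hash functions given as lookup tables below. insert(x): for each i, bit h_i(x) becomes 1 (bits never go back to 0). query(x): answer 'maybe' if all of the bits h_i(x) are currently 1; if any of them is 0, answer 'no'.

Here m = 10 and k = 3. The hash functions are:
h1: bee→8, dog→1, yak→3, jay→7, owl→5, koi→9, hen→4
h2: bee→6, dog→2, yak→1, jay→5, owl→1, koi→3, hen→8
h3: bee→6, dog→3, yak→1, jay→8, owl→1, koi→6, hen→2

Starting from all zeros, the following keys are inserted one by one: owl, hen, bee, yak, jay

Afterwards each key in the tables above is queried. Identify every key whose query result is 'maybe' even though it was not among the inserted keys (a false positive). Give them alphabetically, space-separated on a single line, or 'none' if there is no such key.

Start: bits=0000000000
After insert 'owl': sets bits 1 5 -> bits=0100010000
After insert 'hen': sets bits 2 4 8 -> bits=0110110010
After insert 'bee': sets bits 6 8 -> bits=0110111010
After insert 'yak': sets bits 1 3 -> bits=0111111010
After insert 'jay': sets bits 5 7 8 -> bits=0111111110
Not inserted: dog koi — query each against bits=0111111110:
query dog: checks bit1=1, bit2=1, bit3=1 (all 1) -> maybe => FALSE POSITIVE
query koi: checks bit3=1, bit6=1, bit9=0 (has a 0) -> no => not a false positive
False positives (alphabetical): dog

Answer: dog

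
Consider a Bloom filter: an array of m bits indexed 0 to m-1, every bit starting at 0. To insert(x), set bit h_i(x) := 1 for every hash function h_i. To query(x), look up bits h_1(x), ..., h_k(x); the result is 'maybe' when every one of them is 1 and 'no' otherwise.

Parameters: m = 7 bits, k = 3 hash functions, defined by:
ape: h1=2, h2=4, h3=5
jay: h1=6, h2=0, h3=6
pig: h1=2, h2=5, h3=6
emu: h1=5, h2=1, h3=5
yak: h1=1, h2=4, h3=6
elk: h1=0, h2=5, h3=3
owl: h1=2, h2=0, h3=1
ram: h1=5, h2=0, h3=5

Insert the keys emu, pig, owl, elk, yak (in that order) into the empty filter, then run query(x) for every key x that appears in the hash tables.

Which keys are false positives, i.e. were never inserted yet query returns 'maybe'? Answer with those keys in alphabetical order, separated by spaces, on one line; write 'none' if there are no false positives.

Start: bits=0000000
After insert 'emu': sets bits 1 5 -> bits=0100010
After insert 'pig': sets bits 2 5 6 -> bits=0110011
After insert 'owl': sets bits 0 1 2 -> bits=1110011
After insert 'elk': sets bits 0 3 5 -> bits=1111011
After insert 'yak': sets bits 1 4 6 -> bits=1111111
Not inserted: ape jay ram — query each against bits=1111111:
query ape: checks bit2=1, bit4=1, bit5=1 (all 1) -> maybe => FALSE POSITIVE
query jay: checks bit0=1, bit6=1 (all 1) -> maybe => FALSE POSITIVE
query ram: checks bit0=1, bit5=1 (all 1) -> maybe => FALSE POSITIVE
False positives (alphabetical): ape jay ram

Answer: ape jay ram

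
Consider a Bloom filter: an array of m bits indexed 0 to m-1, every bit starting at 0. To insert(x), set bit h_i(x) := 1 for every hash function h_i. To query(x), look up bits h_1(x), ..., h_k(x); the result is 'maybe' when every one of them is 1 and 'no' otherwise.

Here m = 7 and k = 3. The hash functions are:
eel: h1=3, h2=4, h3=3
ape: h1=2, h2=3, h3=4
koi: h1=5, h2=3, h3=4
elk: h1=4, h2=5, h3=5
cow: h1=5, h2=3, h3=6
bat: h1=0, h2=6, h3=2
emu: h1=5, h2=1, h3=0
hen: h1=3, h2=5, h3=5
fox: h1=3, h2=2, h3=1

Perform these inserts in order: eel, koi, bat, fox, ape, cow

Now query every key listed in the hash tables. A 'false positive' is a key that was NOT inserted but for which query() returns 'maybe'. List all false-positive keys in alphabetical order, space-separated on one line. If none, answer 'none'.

Start: bits=0000000
After insert 'eel': sets bits 3 4 -> bits=0001100
After insert 'koi': sets bits 3 4 5 -> bits=0001110
After insert 'bat': sets bits 0 2 6 -> bits=1011111
After insert 'fox': sets bits 1 2 3 -> bits=1111111
After insert 'ape': sets bits 2 3 4 -> bits=1111111
After insert 'cow': sets bits 3 5 6 -> bits=1111111
Not inserted: elk emu hen — query each against bits=1111111:
query elk: checks bit4=1, bit5=1 (all 1) -> maybe => FALSE POSITIVE
query emu: checks bit0=1, bit1=1, bit5=1 (all 1) -> maybe => FALSE POSITIVE
query hen: checks bit3=1, bit5=1 (all 1) -> maybe => FALSE POSITIVE
False positives (alphabetical): elk emu hen

Answer: elk emu hen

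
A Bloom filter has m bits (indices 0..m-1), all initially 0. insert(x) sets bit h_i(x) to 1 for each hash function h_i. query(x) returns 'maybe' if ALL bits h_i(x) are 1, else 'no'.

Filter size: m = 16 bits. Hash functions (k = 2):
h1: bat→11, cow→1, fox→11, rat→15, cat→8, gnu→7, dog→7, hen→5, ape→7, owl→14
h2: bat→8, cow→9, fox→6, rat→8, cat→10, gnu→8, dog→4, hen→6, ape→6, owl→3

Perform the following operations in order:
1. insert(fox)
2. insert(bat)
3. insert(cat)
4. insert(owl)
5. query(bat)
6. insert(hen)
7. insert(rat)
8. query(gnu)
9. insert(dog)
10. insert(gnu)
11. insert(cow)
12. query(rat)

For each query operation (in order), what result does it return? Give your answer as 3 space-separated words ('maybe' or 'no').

Start: bits=0000000000000000
Op 1: insert fox -> sets bits 6 11 -> bits=0000001000010000
Op 2: insert bat -> sets bits 8 11 -> bits=0000001010010000
Op 3: insert cat -> sets bits 8 10 -> bits=0000001010110000
Op 4: insert owl -> sets bits 3 14 -> bits=0001001010110010
Op 5: query bat -> checks bit8=1, bit11=1 (all 1) -> maybe
Op 6: insert hen -> sets bits 5 6 -> bits=0001011010110010
Op 7: insert rat -> sets bits 8 15 -> bits=0001011010110011
Op 8: query gnu -> checks bit7=0, bit8=1 (has a 0) -> no
Op 9: insert dog -> sets bits 4 7 -> bits=0001111110110011
Op 10: insert gnu -> sets bits 7 8 -> bits=0001111110110011
Op 11: insert cow -> sets bits 1 9 -> bits=0101111111110011
Op 12: query rat -> checks bit8=1, bit15=1 (all 1) -> maybe
Query results in order: maybe no maybe

Answer: maybe no maybe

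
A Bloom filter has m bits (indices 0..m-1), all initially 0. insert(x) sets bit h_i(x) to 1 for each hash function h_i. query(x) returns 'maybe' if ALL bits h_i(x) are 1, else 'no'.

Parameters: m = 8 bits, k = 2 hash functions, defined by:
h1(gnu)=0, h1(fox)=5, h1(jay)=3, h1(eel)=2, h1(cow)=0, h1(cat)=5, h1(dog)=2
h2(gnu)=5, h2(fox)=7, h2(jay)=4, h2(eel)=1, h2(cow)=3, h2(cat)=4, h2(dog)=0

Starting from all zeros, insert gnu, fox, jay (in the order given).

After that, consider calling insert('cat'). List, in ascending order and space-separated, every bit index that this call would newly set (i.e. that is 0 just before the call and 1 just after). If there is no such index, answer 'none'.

Start: bits=00000000
After insert 'gnu': sets bits 0 5 -> bits=10000100
After insert 'fox': sets bits 5 7 -> bits=10000101
After insert 'jay': sets bits 3 4 -> bits=10011101
insert 'cat' would touch bits 4 5; currently bit4=1, bit5=1
Bits that are 0 among those (would change 0->1): none

Answer: none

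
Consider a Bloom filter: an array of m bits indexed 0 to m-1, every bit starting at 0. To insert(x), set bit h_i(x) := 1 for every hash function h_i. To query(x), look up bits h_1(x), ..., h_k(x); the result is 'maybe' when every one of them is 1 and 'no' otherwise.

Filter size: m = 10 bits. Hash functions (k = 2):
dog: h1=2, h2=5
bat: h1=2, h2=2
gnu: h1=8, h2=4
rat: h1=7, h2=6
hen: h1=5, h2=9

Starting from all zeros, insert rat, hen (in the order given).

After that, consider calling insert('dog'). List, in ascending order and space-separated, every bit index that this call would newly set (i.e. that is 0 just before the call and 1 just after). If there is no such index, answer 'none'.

Answer: 2

Derivation:
Start: bits=0000000000
After insert 'rat': sets bits 6 7 -> bits=0000001100
After insert 'hen': sets bits 5 9 -> bits=0000011101
insert 'dog' would touch bits 2 5; currently bit2=0, bit5=1
Bits that are 0 among those (would change 0->1): 2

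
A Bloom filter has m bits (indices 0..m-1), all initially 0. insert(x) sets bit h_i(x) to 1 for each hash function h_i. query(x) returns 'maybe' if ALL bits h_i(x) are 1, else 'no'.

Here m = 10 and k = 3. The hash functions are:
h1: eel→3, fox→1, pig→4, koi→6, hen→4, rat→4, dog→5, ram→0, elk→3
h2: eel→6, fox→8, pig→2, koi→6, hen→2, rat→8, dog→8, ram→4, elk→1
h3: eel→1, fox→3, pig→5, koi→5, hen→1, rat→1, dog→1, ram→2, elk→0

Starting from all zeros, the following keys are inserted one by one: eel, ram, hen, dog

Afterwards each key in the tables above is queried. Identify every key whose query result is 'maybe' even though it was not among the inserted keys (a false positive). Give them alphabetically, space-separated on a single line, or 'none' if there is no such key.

Start: bits=0000000000
After insert 'eel': sets bits 1 3 6 -> bits=0101001000
After insert 'ram': sets bits 0 2 4 -> bits=1111101000
After insert 'hen': sets bits 1 2 4 -> bits=1111101000
After insert 'dog': sets bits 1 5 8 -> bits=1111111010
Not inserted: elk fox koi pig rat — query each against bits=1111111010:
query elk: checks bit0=1, bit1=1, bit3=1 (all 1) -> maybe => FALSE POSITIVE
query fox: checks bit1=1, bit3=1, bit8=1 (all 1) -> maybe => FALSE POSITIVE
query koi: checks bit5=1, bit6=1 (all 1) -> maybe => FALSE POSITIVE
query pig: checks bit2=1, bit4=1, bit5=1 (all 1) -> maybe => FALSE POSITIVE
query rat: checks bit1=1, bit4=1, bit8=1 (all 1) -> maybe => FALSE POSITIVE
False positives (alphabetical): elk fox koi pig rat

Answer: elk fox koi pig rat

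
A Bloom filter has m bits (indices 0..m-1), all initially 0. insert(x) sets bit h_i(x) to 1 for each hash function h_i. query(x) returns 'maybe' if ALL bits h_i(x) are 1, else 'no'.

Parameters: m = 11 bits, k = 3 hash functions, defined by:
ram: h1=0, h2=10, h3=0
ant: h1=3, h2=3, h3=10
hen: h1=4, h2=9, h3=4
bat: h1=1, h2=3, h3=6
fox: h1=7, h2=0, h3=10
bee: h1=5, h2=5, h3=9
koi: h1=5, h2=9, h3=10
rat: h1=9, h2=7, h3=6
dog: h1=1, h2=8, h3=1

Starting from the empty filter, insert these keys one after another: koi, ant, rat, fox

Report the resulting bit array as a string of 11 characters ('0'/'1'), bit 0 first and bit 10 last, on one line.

Answer: 10010111011

Derivation:
Start: bits=00000000000
After insert 'koi': sets bits 5 9 10 -> bits=00000100011
After insert 'ant': sets bits 3 10 -> bits=00010100011
After insert 'rat': sets bits 6 7 9 -> bits=00010111011
After insert 'fox': sets bits 0 7 10 -> bits=10010111011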